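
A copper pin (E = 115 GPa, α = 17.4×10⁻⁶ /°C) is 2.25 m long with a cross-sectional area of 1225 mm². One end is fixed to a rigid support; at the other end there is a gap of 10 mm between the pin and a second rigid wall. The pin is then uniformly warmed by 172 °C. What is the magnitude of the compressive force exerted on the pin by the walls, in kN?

P ≈ 0 kN

Unrestrained expansion: δ_free = αΔT L = 17.4×10⁻⁶ × 172 × 2250 = 6.734 mm.
Since δ_free = 6.73 mm is less than the 10 mm gap, the pin never touches the wall. No axial force develops.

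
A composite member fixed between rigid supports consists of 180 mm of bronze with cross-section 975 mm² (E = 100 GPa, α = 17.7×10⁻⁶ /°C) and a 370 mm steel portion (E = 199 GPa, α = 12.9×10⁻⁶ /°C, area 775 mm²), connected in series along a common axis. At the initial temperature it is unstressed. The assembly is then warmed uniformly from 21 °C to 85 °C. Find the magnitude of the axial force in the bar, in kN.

With the walls removed the bar would change length by δ_free = Σ αᵢΔT Lᵢ = 17.7×10⁻⁶×64×180 + 12.9×10⁻⁶×64×370 = 0.5094 mm.
The rigid supports impose zero overall length change; the single axial force P common to all segments must satisfy P Σ Lᵢ/(AᵢEᵢ) = δ_free.
The series flexibility is Σ Lᵢ/(AᵢEᵢ) = 180/(975×100×10³) + 370/(775×199×10³) = 4.245×10⁻⁶ mm/N.
Hence P = δ_free / Σ(L/AE) = 0.5094/4.245×10⁻⁶ = 120 kN (compressive).

P ≈ 120 kN (compressive)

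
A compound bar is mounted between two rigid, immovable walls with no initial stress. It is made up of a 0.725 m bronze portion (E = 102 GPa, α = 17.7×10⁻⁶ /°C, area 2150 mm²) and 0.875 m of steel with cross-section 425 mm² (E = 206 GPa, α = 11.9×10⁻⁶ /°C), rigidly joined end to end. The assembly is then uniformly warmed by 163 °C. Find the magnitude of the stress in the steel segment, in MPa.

If the supports were absent, the total length change would be Σ αᵢΔT Lᵢ = 17.7×10⁻⁶×163×725 + 11.9×10⁻⁶×163×875 = 3.789 mm.
The rigid supports impose zero overall length change; the single axial force P common to all segments must satisfy P Σ Lᵢ/(AᵢEᵢ) = δ_free.
Σ Lᵢ/(AᵢEᵢ) = 725/(2150×102×10³) + 875/(425×206×10³) = 1.33×10⁻⁵ mm/N.
So P = 3.789 / 1.33×10⁻⁵ = 284.9 kN, compressive.
σ_{steel} = P / A = 284900 / 425 = 670.3 MPa.

σ ≈ 670 MPa (compressive)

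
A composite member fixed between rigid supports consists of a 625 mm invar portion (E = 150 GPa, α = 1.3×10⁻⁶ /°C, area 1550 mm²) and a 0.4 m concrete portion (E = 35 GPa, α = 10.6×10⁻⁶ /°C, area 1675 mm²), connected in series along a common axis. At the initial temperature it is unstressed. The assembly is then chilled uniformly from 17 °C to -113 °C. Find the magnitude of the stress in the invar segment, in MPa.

With the walls removed the bar would change length by δ_free = Σ αᵢΔT Lᵢ = 1.3×10⁻⁶×130×625 + 10.6×10⁻⁶×130×400 = 0.6568 mm.
Since the ends are fixed, an axial force P builds up, equal in every segment, with P · Σ Lᵢ/(AᵢEᵢ) = δ_free.
The series flexibility is Σ Lᵢ/(AᵢEᵢ) = 625/(1550×150×10³) + 400/(1675×35×10³) = 9.511×10⁻⁶ mm/N.
So P = 0.6568 / 9.511×10⁻⁶ = 69.06 kN, tensile.
σ_{invar} = P / A = 69060 / 1550 = 44.55 MPa.

σ ≈ 44.6 MPa (tensile)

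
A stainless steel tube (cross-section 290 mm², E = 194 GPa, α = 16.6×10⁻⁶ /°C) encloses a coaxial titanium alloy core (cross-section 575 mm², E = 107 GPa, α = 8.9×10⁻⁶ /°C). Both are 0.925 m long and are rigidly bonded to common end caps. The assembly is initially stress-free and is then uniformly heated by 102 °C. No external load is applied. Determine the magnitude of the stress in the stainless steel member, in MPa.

Equilibrium of a rigid end plate with no external load gives equal and opposite internal forces ±P in the two members. Since α_{stainless steel} > α_{titanium alloy}, heating drives the stainless steel into compression and the titanium alloy into tension.
Compatibility of the two members (thermal + elastic change equal): (α₁ − α₂)ΔT = P·[1/(A₁E₁) + 1/(A₂E₂)].
|α₁ − α₂|·ΔT = 7.7×10⁻⁶ × 102 = 0.0007854.
1/(A₁E₁) + 1/(A₂E₂) = 1/(290×194×10³) + 1/(575×107×10³) = 3.403×10⁻⁸ N⁻¹.
P = 0.0007854 / 3.403×10⁻⁸ = 23080 N = 23.08 kN.
σ_{stainless steel} = P/A₁ = 23080/290 = 79.59 MPa, compressive.

σ ≈ 79.6 MPa (compressive)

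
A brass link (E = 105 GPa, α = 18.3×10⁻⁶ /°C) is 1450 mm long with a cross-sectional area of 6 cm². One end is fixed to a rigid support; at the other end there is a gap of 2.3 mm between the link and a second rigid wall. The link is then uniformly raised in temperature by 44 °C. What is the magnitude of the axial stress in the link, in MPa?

σ ≈ 0 MPa

Free thermal elongation = αΔT L = 18.3×10⁻⁶ × 44 × 1450 = 1.168 mm.
This is smaller than the 2.3 mm clearance, so the link expands freely without reaching the stop — the stress is zero.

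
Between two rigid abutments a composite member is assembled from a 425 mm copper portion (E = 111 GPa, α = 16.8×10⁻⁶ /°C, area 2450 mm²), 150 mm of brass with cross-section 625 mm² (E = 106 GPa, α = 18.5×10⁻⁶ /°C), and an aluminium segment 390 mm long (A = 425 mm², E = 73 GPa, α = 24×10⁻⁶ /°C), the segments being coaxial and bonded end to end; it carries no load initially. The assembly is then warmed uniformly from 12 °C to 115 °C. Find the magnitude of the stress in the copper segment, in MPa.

If the supports were absent, the total length change would be Σ αᵢΔT Lᵢ = 16.8×10⁻⁶×103×425 + 18.5×10⁻⁶×103×150 + 24×10⁻⁶×103×390 = 1.985 mm.
The walls prevent any net length change, so an axial force P (same in every segment) develops. Compatibility: P · Σ Lᵢ/(AᵢEᵢ) = δ_free.
Σ Lᵢ/(AᵢEᵢ) = 425/(2450×111×10³) + 150/(625×106×10³) + 390/(425×73×10³) = 1.64×10⁻⁵ mm/N.
Hence P = δ_free / Σ(L/AE) = 1.985/1.64×10⁻⁵ = 121.1 kN (compressive).
σ_{copper} = P / A = 121100 / 2450 = 49.42 MPa.

σ ≈ 49.4 MPa (compressive)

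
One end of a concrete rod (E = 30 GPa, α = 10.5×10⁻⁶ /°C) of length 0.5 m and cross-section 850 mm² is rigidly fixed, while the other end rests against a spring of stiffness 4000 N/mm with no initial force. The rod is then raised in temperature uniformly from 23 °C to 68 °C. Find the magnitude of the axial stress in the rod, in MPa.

σ ≈ 1.03 MPa (compressive)

Free thermal expansion: δ_free = αΔT L = 10.5×10⁻⁶ × 45 × 500 = 0.2362 mm.
Let P be the compressive force at the spring. The rod shortens elastically by PL/(AE) and the spring compresses by P/k; together these equal δ_free.
So P = δ_free / [L/(AE) + 1/k] = 0.2362 / [ 500/(850×30×10³) + 1/(4000) ].
P = 0.2362 / 0.0002696 = 876.3 N.
σ = P/A = 876.3/850 = 1.031 MPa.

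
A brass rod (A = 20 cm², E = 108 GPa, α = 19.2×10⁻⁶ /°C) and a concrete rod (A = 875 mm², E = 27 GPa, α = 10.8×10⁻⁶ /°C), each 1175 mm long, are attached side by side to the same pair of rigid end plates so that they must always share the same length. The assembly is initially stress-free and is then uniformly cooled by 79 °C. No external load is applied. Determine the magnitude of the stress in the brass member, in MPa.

σ ≈ 7.07 MPa (tensile)

The brass has the larger α, so on cooling it would change length more than the concrete if both were free. The rigid plates force a common final length, so the brass is put into tension and the concrete into compression, with equal and opposite forces P (no external load).
Equating the net (thermal + elastic) strains gives |α₁ − α₂|·ΔT = P·[1/(A₁E₁) + 1/(A₂E₂)].
|α₁ − α₂|·ΔT = 8.4×10⁻⁶ × 79 = 0.0006636.
1/(A₁E₁) + 1/(A₂E₂) = 1/(2000×108×10³) + 1/(875×27×10³) = 4.696×10⁻⁸ N⁻¹.
P = 0.0006636 / 4.696×10⁻⁸ = 14130 N = 14.13 kN.
σ_{brass} = P/A₁ = 14130/2000 = 7.066 MPa, tensile.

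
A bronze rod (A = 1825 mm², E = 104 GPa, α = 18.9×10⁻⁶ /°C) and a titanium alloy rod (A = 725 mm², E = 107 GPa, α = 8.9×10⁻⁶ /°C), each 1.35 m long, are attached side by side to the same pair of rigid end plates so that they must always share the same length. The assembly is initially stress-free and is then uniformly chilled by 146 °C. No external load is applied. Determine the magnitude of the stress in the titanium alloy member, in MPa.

σ ≈ 111 MPa (compressive)

The bronze has the larger α, so on cooling it would change length more than the titanium alloy if both were free. The rigid plates force a common final length, so the bronze is put into tension and the titanium alloy into compression, with equal and opposite forces P (no external load).
Equating the net (thermal + elastic) strains gives |α₁ − α₂|·ΔT = P·[1/(A₁E₁) + 1/(A₂E₂)].
|α₁ − α₂|·ΔT = 10×10⁻⁶ × 146 = 0.00146.
1/(A₁E₁) + 1/(A₂E₂) = 1/(1825×104×10³) + 1/(725×107×10³) = 1.816×10⁻⁸ N⁻¹.
P = 0.00146 / 1.816×10⁻⁸ = 80400 N = 80.4 kN.
σ_{titanium alloy} = P/A₂ = 80400/725 = 110.9 MPa, compressive.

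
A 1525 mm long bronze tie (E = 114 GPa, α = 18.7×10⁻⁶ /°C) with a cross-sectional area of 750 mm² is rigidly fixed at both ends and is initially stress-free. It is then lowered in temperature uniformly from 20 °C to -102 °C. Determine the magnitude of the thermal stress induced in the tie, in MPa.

The supports are rigid, so the total axial strain is zero. The restrained thermal strain is ε = αΔT = 18.7×10⁻⁶ × 122 = 2281.4×10⁻⁶.
The stress required to suppress this strain is σ = Eε = 114×10³ × 2281.4×10⁻⁶ = 260.1 MPa, tensile since the tie is trying to contract.

σ ≈ 260 MPa (tensile)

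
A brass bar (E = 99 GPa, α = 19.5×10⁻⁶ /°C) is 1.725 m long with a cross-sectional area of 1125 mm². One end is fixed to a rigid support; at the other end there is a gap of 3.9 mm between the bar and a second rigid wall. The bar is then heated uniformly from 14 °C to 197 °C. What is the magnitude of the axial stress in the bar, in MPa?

σ ≈ 129 MPa (compressive)

Unrestrained expansion: δ_free = αΔT L = 19.5×10⁻⁶ × 183 × 1725 = 6.156 mm.
The gap closes (δ_free > 3.9 mm) and the wall then resists a further 6.156 − 3.9 = 2.256 mm of expansion.
Compatibility: PL/(AE) = 2.256 mm, so σ = P/A = E × (2.256/1725) = 129.5 MPa.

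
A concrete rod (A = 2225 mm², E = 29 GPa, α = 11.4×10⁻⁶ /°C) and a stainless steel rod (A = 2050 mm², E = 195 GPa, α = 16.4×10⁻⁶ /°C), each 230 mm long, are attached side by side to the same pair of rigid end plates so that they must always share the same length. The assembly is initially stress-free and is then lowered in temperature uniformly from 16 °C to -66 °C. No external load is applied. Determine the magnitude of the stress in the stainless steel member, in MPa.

The stainless steel has the larger α, so on cooling it would change length more than the concrete if both were free. The rigid plates force a common final length, so the stainless steel is put into tension and the concrete into compression, with equal and opposite forces P (no external load).
Compatibility of the two members (thermal + elastic change equal): (α₁ − α₂)ΔT = P·[1/(A₁E₁) + 1/(A₂E₂)].
|α₁ − α₂|·ΔT = 5×10⁻⁶ × 82 = 0.00041.
1/(A₁E₁) + 1/(A₂E₂) = 1/(2225×29×10³) + 1/(2050×195×10³) = 1.8×10⁻⁸ N⁻¹.
So P = 0.00041 / 1.8×10⁻⁸ = 22.78 kN.
σ_{stainless steel} = P/A₂ = 22780/2050 = 11.11 MPa, tensile.

σ ≈ 11.1 MPa (tensile)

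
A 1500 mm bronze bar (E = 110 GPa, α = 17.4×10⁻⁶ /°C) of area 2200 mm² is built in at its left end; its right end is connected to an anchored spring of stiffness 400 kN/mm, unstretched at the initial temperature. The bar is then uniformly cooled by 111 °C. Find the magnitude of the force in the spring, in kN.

P ≈ 333 kN

If the spring were absent the bar would shorten by αΔT L = 17.4×10⁻⁶ × 111 × 1500 = 2.897 mm.
Let P be the tensile force in the spring. The bar extends elastically by PL/(AE) and the spring stretches by P/k; together these equal δ_free.
So P = δ_free / [L/(AE) + 1/k] = 2.897 / [ 1500/(2200×110×10³) + 1/(400×10³) ].
P = 2.897 / 8.698×10⁻⁶ = 333100 N.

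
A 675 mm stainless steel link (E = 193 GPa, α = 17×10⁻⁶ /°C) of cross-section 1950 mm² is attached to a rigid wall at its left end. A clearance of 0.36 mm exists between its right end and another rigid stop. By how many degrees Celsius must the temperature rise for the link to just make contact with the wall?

The gap closes when αΔT L = 0.36 mm, since the link is still unstressed at that instant.
So ΔT = g/(αL) = 0.36/(17×10⁻⁶ × 675) = 31.37 °C.

ΔT ≈ 31.4 °C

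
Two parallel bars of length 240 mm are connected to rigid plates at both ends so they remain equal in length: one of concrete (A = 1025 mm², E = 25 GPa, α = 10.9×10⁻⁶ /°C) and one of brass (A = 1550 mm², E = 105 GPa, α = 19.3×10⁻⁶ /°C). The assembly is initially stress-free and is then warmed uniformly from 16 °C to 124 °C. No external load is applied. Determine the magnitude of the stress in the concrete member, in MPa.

σ ≈ 19.6 MPa (tensile)

Equilibrium of a rigid end plate with no external load gives equal and opposite internal forces ±P in the two members. Since α_{brass} > α_{concrete}, heating drives the brass into compression and the concrete into tension.
Compatibility of the two members (thermal + elastic change equal): (α₁ − α₂)ΔT = P·[1/(A₁E₁) + 1/(A₂E₂)].
|α₁ − α₂|·ΔT = 8.4×10⁻⁶ × 108 = 0.0009072.
1/(A₁E₁) + 1/(A₂E₂) = 1/(1025×25×10³) + 1/(1550×105×10³) = 4.517×10⁻⁸ N⁻¹.
So P = 0.0009072 / 4.517×10⁻⁸ = 20.08 kN.
σ_{concrete} = P/A₁ = 20080/1025 = 19.59 MPa, tensile.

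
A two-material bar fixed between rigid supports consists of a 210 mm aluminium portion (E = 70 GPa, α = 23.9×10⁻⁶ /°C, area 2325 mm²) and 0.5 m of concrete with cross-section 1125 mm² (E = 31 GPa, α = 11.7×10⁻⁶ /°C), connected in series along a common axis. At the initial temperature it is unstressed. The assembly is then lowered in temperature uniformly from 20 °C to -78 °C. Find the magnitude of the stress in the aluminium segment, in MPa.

If the supports were absent, the total length change would be Σ αᵢΔT Lᵢ = 23.9×10⁻⁶×98×210 + 11.7×10⁻⁶×98×500 = 1.065 mm.
Since the ends are fixed, an axial force P builds up, equal in every segment, with P · Σ Lᵢ/(AᵢEᵢ) = δ_free.
Σ Lᵢ/(AᵢEᵢ) = 210/(2325×70×10³) + 500/(1125×31×10³) = 1.563×10⁻⁵ mm/N.
So P = 1.065 / 1.563×10⁻⁵ = 68.16 kN, tensile.
σ_{aluminium} = P / A = 68160 / 2325 = 29.32 MPa.

σ ≈ 29.3 MPa (tensile)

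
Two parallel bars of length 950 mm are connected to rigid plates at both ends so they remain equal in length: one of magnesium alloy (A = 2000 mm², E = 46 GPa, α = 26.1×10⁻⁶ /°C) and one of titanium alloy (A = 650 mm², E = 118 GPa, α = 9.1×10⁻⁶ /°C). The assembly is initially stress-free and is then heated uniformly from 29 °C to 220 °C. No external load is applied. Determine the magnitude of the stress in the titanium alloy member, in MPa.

σ ≈ 209 MPa (tensile)

The magnesium alloy has the larger α, so on heating it would change length more than the titanium alloy if both were free. The rigid plates force a common final length, so the magnesium alloy is put into compression and the titanium alloy into tension, with equal and opposite forces P (no external load).
Equating the net (thermal + elastic) strains gives |α₁ − α₂|·ΔT = P·[1/(A₁E₁) + 1/(A₂E₂)].
|α₁ − α₂|·ΔT = 17×10⁻⁶ × 191 = 0.003247.
1/(A₁E₁) + 1/(A₂E₂) = 1/(2000×46×10³) + 1/(650×118×10³) = 2.391×10⁻⁸ N⁻¹.
So P = 0.003247 / 2.391×10⁻⁸ = 135.8 kN.
σ_{titanium alloy} = P/A₂ = 135800/650 = 208.9 MPa, tensile.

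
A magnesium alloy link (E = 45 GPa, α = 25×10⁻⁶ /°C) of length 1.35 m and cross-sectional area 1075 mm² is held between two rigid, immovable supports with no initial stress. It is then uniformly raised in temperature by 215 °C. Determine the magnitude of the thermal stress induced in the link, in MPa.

σ ≈ 242 MPa (compressive)

With length fixed, the mechanical strain must cancel the thermal strain αΔT = 25×10⁻⁶ × 215 = 5375×10⁻⁶.
σ = EαΔT = 45×10³ × 25×10⁻⁶ × 215 = 241.9 MPa (compressive; the link is trying to expand).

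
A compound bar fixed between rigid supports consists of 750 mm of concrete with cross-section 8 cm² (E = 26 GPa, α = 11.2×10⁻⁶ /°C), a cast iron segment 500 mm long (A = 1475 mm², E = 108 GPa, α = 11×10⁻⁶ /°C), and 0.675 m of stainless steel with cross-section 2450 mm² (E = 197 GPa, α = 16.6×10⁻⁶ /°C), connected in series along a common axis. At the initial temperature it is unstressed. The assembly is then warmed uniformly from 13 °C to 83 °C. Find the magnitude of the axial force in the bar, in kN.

P ≈ 43.3 kN (compressive)

Free thermal expansion of the whole bar: Σ αᵢΔT Lᵢ = 11.2×10⁻⁶×70×750 + 11×10⁻⁶×70×500 + 16.6×10⁻⁶×70×675 = 1.757 mm.
The walls prevent any net length change, so an axial force P (same in every segment) develops. Compatibility: P · Σ Lᵢ/(AᵢEᵢ) = δ_free.
Σ Lᵢ/(AᵢEᵢ) = 750/(800×26×10³) + 500/(1475×108×10³) + 675/(2450×197×10³) = 4.059×10⁻⁵ mm/N.
Hence P = δ_free / Σ(L/AE) = 1.757/4.059×10⁻⁵ = 43.29 kN (compressive).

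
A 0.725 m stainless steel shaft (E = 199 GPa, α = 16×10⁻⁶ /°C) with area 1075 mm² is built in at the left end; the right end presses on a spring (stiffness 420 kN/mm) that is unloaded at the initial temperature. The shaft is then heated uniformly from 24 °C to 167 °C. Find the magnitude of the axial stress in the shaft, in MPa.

Free thermal expansion: δ_free = αΔT L = 16×10⁻⁶ × 143 × 725 = 1.659 mm.
With a force P in the spring, the elastic change of the shaft is PL/(AE) and that of the spring is P/k; compatibility requires their sum to equal δ_free.
P [ L/(AE) + 1/k ] = δ_free → P [ 725/(1075×199×10³) + 1/(420×10³) ] = 1.659.
P = 1.659 / 5.77×10⁻⁶ = 287500 N.
σ = P/A = 287500/1075 = 267.4 MPa.

σ ≈ 267 MPa (compressive)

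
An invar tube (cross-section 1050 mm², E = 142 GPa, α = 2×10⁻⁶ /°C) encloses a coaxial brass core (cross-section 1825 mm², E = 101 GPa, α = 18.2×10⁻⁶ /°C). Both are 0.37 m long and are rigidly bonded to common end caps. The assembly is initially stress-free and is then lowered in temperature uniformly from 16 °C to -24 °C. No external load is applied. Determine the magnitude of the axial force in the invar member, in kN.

The brass has the larger α, so on cooling it would change length more than the invar if both were free. The rigid plates force a common final length, so the brass is put into tension and the invar into compression, with equal and opposite forces P (no external load).
Equating the net (thermal + elastic) strains gives |α₁ − α₂|·ΔT = P·[1/(A₁E₁) + 1/(A₂E₂)].
|α₁ − α₂|·ΔT = 16.2×10⁻⁶ × 40 = 0.000648.
1/(A₁E₁) + 1/(A₂E₂) = 1/(1050×142×10³) + 1/(1825×101×10³) = 1.213×10⁻⁸ N⁻¹.
So P = 0.000648 / 1.213×10⁻⁸ = 53.41 kN.

P ≈ 53.4 kN (compressive in the invar)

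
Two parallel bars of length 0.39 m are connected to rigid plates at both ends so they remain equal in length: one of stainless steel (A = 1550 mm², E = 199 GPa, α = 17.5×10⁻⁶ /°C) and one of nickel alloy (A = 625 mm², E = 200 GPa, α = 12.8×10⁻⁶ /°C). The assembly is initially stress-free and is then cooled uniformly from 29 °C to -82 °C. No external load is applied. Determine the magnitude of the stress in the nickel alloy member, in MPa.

Both members must finish at the same length. With the larger α, the stainless steel tends to over-contract; the plates restrain it, putting the stainless steel in tension and the nickel alloy in compression. With no external load the two internal forces are equal and opposite, magnitude P.
Equating the net (thermal + elastic) strains gives |α₁ − α₂|·ΔT = P·[1/(A₁E₁) + 1/(A₂E₂)].
|α₁ − α₂|·ΔT = 4.7×10⁻⁶ × 111 = 0.0005217.
1/(A₁E₁) + 1/(A₂E₂) = 1/(1550×199×10³) + 1/(625×200×10³) = 1.124×10⁻⁸ N⁻¹.
So P = 0.0005217 / 1.124×10⁻⁸ = 46.41 kN.
σ_{nickel alloy} = P/A₂ = 46410/625 = 74.25 MPa, compressive.

σ ≈ 74.3 MPa (compressive)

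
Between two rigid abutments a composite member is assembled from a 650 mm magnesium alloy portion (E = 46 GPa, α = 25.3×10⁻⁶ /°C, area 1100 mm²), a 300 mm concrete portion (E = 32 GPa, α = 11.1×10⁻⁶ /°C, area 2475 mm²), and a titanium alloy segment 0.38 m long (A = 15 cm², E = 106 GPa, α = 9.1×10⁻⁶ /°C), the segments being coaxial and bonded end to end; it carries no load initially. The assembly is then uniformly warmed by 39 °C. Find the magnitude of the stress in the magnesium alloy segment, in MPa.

If the supports were absent, the total length change would be Σ αᵢΔT Lᵢ = 25.3×10⁻⁶×39×650 + 11.1×10⁻⁶×39×300 + 9.1×10⁻⁶×39×380 = 0.9061 mm.
The rigid supports impose zero overall length change; the single axial force P common to all segments must satisfy P Σ Lᵢ/(AᵢEᵢ) = δ_free.
Σ Lᵢ/(AᵢEᵢ) = 650/(1100×46×10³) + 300/(2475×32×10³) + 380/(1500×106×10³) = 1.902×10⁻⁵ mm/N.
So P = 0.9061 / 1.902×10⁻⁵ = 47.63 kN, compressive.
σ_{magnesium alloy} = P / A = 47630 / 1100 = 43.3 MPa.

σ ≈ 43.3 MPa (compressive)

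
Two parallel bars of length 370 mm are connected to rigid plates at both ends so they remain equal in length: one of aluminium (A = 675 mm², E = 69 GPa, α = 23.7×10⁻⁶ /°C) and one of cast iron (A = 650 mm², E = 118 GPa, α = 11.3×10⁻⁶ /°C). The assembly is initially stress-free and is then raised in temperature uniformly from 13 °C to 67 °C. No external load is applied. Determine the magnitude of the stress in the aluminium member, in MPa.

The aluminium has the larger α, so on heating it would change length more than the cast iron if both were free. The rigid plates force a common final length, so the aluminium is put into compression and the cast iron into tension, with equal and opposite forces P (no external load).
Equating the net (thermal + elastic) strains gives |α₁ − α₂|·ΔT = P·[1/(A₁E₁) + 1/(A₂E₂)].
|α₁ − α₂|·ΔT = 12.4×10⁻⁶ × 54 = 0.0006696.
1/(A₁E₁) + 1/(A₂E₂) = 1/(675×69×10³) + 1/(650×118×10³) = 3.451×10⁻⁸ N⁻¹.
P = 0.0006696 / 3.451×10⁻⁸ = 19400 N = 19.4 kN.
σ_{aluminium} = P/A₁ = 19400/675 = 28.75 MPa, compressive.

σ ≈ 28.7 MPa (compressive)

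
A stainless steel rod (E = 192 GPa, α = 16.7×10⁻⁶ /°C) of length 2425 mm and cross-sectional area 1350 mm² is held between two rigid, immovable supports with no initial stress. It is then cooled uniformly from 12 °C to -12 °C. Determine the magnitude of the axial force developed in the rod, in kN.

Full restraint means ε = 0, so the stress is σ = EαΔT = 192×10³ × 16.7×10⁻⁶ × 24 = 76.95 MPa.
Then P = σA = 76.95 × 1350 mm² = 103.9 kN, tensile.

P ≈ 104 kN (tensile)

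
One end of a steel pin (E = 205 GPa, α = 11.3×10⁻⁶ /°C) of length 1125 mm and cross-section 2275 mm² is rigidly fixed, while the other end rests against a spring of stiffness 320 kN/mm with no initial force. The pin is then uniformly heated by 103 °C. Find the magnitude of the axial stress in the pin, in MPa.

σ ≈ 104 MPa (compressive)

Free thermal expansion: δ_free = αΔT L = 11.3×10⁻⁶ × 103 × 1125 = 1.309 mm.
With a force P in the spring, the elastic change of the pin is PL/(AE) and that of the spring is P/k; compatibility requires their sum to equal δ_free.
P [ L/(AE) + 1/k ] = δ_free → P [ 1125/(2275×205×10³) + 1/(320×10³) ] = 1.309.
P = 1.309 / 5.537×10⁻⁶ = 236500 N.
σ = P/A = 236500/2275 = 103.9 MPa.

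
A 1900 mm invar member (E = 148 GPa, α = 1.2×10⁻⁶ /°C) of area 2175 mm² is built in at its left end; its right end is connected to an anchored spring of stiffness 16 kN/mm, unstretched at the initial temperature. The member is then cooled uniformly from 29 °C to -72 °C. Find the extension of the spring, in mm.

If the spring were absent the member would shorten by αΔT L = 1.2×10⁻⁶ × 101 × 1900 = 0.2303 mm.
With a force P in the spring, the elastic change of the member is PL/(AE) and that of the spring is P/k; compatibility requires their sum to equal δ_free.
P [ L/(AE) + 1/k ] = δ_free → P [ 1900/(2175×148×10³) + 1/(16×10³) ] = 0.2303.
P = 0.2303 / 6.84×10⁻⁵ = 3367 N.
Spring extension = P/k = 3367/(16×10³) = 0.2104 mm.

δ ≈ 0.21 mm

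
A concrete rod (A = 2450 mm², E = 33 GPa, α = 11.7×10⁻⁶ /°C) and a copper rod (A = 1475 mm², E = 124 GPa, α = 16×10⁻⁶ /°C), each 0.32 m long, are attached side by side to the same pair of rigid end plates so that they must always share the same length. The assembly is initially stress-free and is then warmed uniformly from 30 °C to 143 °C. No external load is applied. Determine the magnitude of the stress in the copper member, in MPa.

σ ≈ 18.5 MPa (compressive)

Equilibrium of a rigid end plate with no external load gives equal and opposite internal forces ±P in the two members. Since α_{copper} > α_{concrete}, heating drives the copper into compression and the concrete into tension.
Compatibility of the two members (thermal + elastic change equal): (α₁ − α₂)ΔT = P·[1/(A₁E₁) + 1/(A₂E₂)].
|α₁ − α₂|·ΔT = 4.3×10⁻⁶ × 113 = 0.0004859.
1/(A₁E₁) + 1/(A₂E₂) = 1/(2450×33×10³) + 1/(1475×124×10³) = 1.784×10⁻⁸ N⁻¹.
So P = 0.0004859 / 1.784×10⁻⁸ = 27.24 kN.
σ_{copper} = P/A₂ = 27240/1475 = 18.47 MPa, compressive.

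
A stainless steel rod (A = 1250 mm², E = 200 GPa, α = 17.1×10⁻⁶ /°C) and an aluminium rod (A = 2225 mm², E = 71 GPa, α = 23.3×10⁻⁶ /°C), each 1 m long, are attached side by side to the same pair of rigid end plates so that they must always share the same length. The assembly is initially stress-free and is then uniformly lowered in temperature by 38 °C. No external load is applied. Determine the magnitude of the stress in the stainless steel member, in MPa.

σ ≈ 18.2 MPa (compressive)

Equilibrium of a rigid end plate with no external load gives equal and opposite internal forces ±P in the two members. Since α_{aluminium} > α_{stainless steel}, cooling drives the aluminium into tension and the stainless steel into compression.
Equating the net (thermal + elastic) strains gives |α₁ − α₂|·ΔT = P·[1/(A₁E₁) + 1/(A₂E₂)].
|α₁ − α₂|·ΔT = 6.2×10⁻⁶ × 38 = 0.0002356.
1/(A₁E₁) + 1/(A₂E₂) = 1/(1250×200×10³) + 1/(2225×71×10³) = 1.033×10⁻⁸ N⁻¹.
So P = 0.0002356 / 1.033×10⁻⁸ = 22.81 kN.
σ_{stainless steel} = P/A₁ = 22810/1250 = 18.25 MPa, compressive.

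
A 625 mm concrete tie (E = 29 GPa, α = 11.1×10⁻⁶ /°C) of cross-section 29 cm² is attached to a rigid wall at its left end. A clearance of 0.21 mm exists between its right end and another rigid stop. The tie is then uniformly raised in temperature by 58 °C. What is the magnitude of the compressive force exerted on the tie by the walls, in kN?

P ≈ 25.9 kN

If the wall were absent the tie would grow by αΔT L = 11.1×10⁻⁶ × 58 × 625 = 0.4024 mm.
After closing the 0.21 mm clearance, 0.4024 − 0.21 = 0.1924 mm of expansion remains to be suppressed by the wall.
So σ = E(δ_free − g)/L = 29×10³ × 0.1924/625 = 8.926 MPa.
Force on the wall = σA = 8.926 × 2900 mm² = 25.89 kN.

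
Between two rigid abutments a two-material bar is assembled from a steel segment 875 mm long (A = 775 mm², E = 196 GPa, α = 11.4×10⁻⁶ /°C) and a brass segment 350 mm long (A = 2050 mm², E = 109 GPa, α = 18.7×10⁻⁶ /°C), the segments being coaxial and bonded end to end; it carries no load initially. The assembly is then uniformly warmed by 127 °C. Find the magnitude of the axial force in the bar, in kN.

P ≈ 286 kN (compressive)

With the walls removed the bar would change length by δ_free = Σ αᵢΔT Lᵢ = 11.4×10⁻⁶×127×875 + 18.7×10⁻⁶×127×350 = 2.098 mm.
Since the ends are fixed, an axial force P builds up, equal in every segment, with P · Σ Lᵢ/(AᵢEᵢ) = δ_free.
Σ Lᵢ/(AᵢEᵢ) = 875/(775×196×10³) + 350/(2050×109×10³) = 7.327×10⁻⁶ mm/N.
Hence P = δ_free / Σ(L/AE) = 2.098/7.327×10⁻⁶ = 286.4 kN (compressive).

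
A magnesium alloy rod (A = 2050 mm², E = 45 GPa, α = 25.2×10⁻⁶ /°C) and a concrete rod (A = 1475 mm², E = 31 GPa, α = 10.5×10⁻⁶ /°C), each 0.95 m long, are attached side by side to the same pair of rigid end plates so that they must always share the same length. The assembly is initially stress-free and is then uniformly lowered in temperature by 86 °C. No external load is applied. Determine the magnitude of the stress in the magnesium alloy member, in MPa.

Equilibrium of a rigid end plate with no external load gives equal and opposite internal forces ±P in the two members. Since α_{magnesium alloy} > α_{concrete}, cooling drives the magnesium alloy into tension and the concrete into compression.
Compatibility of the two members (thermal + elastic change equal): (α₁ − α₂)ΔT = P·[1/(A₁E₁) + 1/(A₂E₂)].
|α₁ − α₂|·ΔT = 14.7×10⁻⁶ × 86 = 0.001264.
1/(A₁E₁) + 1/(A₂E₂) = 1/(2050×45×10³) + 1/(1475×31×10³) = 3.271×10⁻⁸ N⁻¹.
P = 0.001264 / 3.271×10⁻⁸ = 38650 N = 38.65 kN.
σ_{magnesium alloy} = P/A₁ = 38650/2050 = 18.85 MPa, tensile.

σ ≈ 18.9 MPa (tensile)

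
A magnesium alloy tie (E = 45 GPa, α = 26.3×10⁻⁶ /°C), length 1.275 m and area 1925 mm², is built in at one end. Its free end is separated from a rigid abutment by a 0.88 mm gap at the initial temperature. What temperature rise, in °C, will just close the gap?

The gap closes when αΔT L = 0.88 mm, since the tie is still unstressed at that instant.
ΔT = 0.88 / (26.3×10⁻⁶ × 1275) = 26.24 °C.

ΔT ≈ 26.2 °C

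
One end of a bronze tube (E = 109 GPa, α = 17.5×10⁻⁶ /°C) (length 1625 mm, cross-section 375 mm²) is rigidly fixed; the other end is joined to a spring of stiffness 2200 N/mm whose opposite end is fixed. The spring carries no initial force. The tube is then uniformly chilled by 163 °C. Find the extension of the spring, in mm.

Free thermal contraction: δ_free = αΔT L = 17.5×10⁻⁶ × 163 × 1625 = 4.635 mm.
Let P be the tensile force in the spring. The tube extends elastically by PL/(AE) and the spring stretches by P/k; together these equal δ_free.
So P = δ_free / [L/(AE) + 1/k] = 4.635 / [ 1625/(375×109×10³) + 1/(2200) ].
P = 4.635 / 0.0004943 = 9378 N.
Spring extension = P/k = 9378/(2200) = 4.263 mm.

δ ≈ 4.26 mm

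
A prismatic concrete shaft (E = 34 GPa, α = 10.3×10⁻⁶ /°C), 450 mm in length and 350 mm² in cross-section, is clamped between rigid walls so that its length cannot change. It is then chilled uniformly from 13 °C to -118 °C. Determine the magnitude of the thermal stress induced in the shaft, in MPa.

σ ≈ 45.9 MPa (tensile)

The supports are rigid, so the total axial strain is zero. The restrained thermal strain is ε = αΔT = 10.3×10⁻⁶ × 131 = 1349.3×10⁻⁶.
Hence σ = E·αΔT = 34×10³ × 1349.3×10⁻⁶ = 45.88 MPa, tensile.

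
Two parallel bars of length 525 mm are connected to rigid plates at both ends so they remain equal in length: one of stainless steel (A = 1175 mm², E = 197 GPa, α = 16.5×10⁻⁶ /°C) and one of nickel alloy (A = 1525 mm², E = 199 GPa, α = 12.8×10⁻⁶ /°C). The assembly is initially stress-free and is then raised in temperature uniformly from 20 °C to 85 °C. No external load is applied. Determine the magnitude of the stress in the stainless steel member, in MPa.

The stainless steel has the larger α, so on heating it would change length more than the nickel alloy if both were free. The rigid plates force a common final length, so the stainless steel is put into compression and the nickel alloy into tension, with equal and opposite forces P (no external load).
Compatibility of the two members (thermal + elastic change equal): (α₁ − α₂)ΔT = P·[1/(A₁E₁) + 1/(A₂E₂)].
|α₁ − α₂|·ΔT = 3.7×10⁻⁶ × 65 = 0.0002405.
1/(A₁E₁) + 1/(A₂E₂) = 1/(1175×197×10³) + 1/(1525×199×10³) = 7.615×10⁻⁹ N⁻¹.
P = 0.0002405 / 7.615×10⁻⁹ = 31580 N = 31.58 kN.
σ_{stainless steel} = P/A₁ = 31580/1175 = 26.88 MPa, compressive.

σ ≈ 26.9 MPa (compressive)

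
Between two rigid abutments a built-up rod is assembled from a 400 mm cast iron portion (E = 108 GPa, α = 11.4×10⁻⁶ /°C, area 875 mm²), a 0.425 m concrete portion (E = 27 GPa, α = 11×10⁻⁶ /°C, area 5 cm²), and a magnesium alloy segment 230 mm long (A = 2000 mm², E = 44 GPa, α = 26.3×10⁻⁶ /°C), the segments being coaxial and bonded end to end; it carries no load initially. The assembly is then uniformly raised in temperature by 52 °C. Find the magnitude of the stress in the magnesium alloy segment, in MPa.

Free thermal expansion of the whole bar: Σ αᵢΔT Lᵢ = 11.4×10⁻⁶×52×400 + 11×10⁻⁶×52×425 + 26.3×10⁻⁶×52×230 = 0.7948 mm.
The walls prevent any net length change, so an axial force P (same in every segment) develops. Compatibility: P · Σ Lᵢ/(AᵢEᵢ) = δ_free.
Σ Lᵢ/(AᵢEᵢ) = 400/(875×108×10³) + 425/(500×27×10³) + 230/(2000×44×10³) = 3.833×10⁻⁵ mm/N.
P = 0.7948 / 3.833×10⁻⁵ = 20740 N = 20.74 kN, compressive.
σ_{magnesium alloy} = P / A = 20740 / 2000 = 10.37 MPa.

σ ≈ 10.4 MPa (compressive)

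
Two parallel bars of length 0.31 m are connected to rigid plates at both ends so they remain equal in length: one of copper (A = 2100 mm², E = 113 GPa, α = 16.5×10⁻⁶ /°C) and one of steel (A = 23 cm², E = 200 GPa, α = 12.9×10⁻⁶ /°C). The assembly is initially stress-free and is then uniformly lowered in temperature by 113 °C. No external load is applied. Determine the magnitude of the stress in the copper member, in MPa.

Both members must finish at the same length. With the larger α, the copper tends to over-contract; the plates restrain it, putting the copper in tension and the steel in compression. With no external load the two internal forces are equal and opposite, magnitude P.
Equating the net (thermal + elastic) strains gives |α₁ − α₂|·ΔT = P·[1/(A₁E₁) + 1/(A₂E₂)].
|α₁ − α₂|·ΔT = 3.6×10⁻⁶ × 113 = 0.0004068.
1/(A₁E₁) + 1/(A₂E₂) = 1/(2100×113×10³) + 1/(2300×200×10³) = 6.388×10⁻⁹ N⁻¹.
So P = 0.0004068 / 6.388×10⁻⁹ = 63.68 kN.
σ_{copper} = P/A₁ = 63680/2100 = 30.32 MPa, tensile.

σ ≈ 30.3 MPa (tensile)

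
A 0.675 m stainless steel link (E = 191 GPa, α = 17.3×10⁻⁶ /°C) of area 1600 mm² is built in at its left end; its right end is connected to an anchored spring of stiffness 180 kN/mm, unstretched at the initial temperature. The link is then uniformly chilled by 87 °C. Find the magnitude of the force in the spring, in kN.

P ≈ 131 kN

The unrestrained thermal change is αΔT L = 17.3×10⁻⁶ × 87 × 675 = 1.016 mm.
With a force P in the spring, the elastic change of the link is PL/(AE) and that of the spring is P/k; compatibility requires their sum to equal δ_free.
P [ L/(AE) + 1/k ] = δ_free → P [ 675/(1600×191×10³) + 1/(180×10³) ] = 1.016.
P = 1.016 / 7.764×10⁻⁶ = 130800 N.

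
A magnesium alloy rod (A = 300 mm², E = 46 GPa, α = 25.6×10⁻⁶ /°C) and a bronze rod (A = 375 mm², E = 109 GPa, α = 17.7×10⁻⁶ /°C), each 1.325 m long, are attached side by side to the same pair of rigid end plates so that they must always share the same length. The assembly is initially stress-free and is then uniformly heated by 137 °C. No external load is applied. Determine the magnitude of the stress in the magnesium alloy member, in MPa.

σ ≈ 37.2 MPa (compressive)

Equilibrium of a rigid end plate with no external load gives equal and opposite internal forces ±P in the two members. Since α_{magnesium alloy} > α_{bronze}, heating drives the magnesium alloy into compression and the bronze into tension.
Equating the net (thermal + elastic) strains gives |α₁ − α₂|·ΔT = P·[1/(A₁E₁) + 1/(A₂E₂)].
|α₁ − α₂|·ΔT = 7.9×10⁻⁶ × 137 = 0.001082.
1/(A₁E₁) + 1/(A₂E₂) = 1/(300×46×10³) + 1/(375×109×10³) = 9.693×10⁻⁸ N⁻¹.
P = 0.001082 / 9.693×10⁻⁸ = 11170 N = 11.17 kN.
σ_{magnesium alloy} = P/A₁ = 11170/300 = 37.22 MPa, compressive.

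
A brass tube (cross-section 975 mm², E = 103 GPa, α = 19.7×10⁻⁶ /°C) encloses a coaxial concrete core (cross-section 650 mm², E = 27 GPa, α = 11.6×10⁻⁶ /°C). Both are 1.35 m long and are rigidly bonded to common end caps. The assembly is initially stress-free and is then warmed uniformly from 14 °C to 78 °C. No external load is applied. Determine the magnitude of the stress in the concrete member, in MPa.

The brass has the larger α, so on heating it would change length more than the concrete if both were free. The rigid plates force a common final length, so the brass is put into compression and the concrete into tension, with equal and opposite forces P (no external load).
Compatibility of the two members (thermal + elastic change equal): (α₁ − α₂)ΔT = P·[1/(A₁E₁) + 1/(A₂E₂)].
|α₁ − α₂|·ΔT = 8.1×10⁻⁶ × 64 = 0.0005184.
1/(A₁E₁) + 1/(A₂E₂) = 1/(975×103×10³) + 1/(650×27×10³) = 6.694×10⁻⁸ N⁻¹.
P = 0.0005184 / 6.694×10⁻⁸ = 7745 N = 7.745 kN.
σ_{concrete} = P/A₂ = 7745/650 = 11.91 MPa, tensile.

σ ≈ 11.9 MPa (tensile)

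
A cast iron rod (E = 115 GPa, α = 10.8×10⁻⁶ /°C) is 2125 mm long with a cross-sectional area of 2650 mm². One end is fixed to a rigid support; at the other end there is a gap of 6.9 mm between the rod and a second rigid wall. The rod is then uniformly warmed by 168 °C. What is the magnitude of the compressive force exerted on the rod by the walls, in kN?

Unrestrained expansion: δ_free = αΔT L = 10.8×10⁻⁶ × 168 × 2125 = 3.856 mm.
Since δ_free = 3.86 mm is less than the 6.9 mm gap, the rod never touches the wall. No axial force develops.

P ≈ 0 kN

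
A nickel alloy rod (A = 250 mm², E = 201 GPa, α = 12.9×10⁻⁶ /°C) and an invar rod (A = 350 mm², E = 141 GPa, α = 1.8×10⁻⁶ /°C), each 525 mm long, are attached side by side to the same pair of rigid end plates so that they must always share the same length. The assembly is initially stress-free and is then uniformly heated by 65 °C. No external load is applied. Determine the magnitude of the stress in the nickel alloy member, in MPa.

Both members must finish at the same length. With the larger α, the nickel alloy tends to over-expand; the plates restrain it, putting the nickel alloy in compression and the invar in tension. With no external load the two internal forces are equal and opposite, magnitude P.
Setting the final lengths equal and cancelling L: (α₁ − α₂)ΔT = P/(A₁E₁) + P/(A₂E₂).
|α₁ − α₂|·ΔT = 11.1×10⁻⁶ × 65 = 0.0007215.
1/(A₁E₁) + 1/(A₂E₂) = 1/(250×201×10³) + 1/(350×141×10³) = 4.016×10⁻⁸ N⁻¹.
P = 0.0007215 / 4.016×10⁻⁸ = 17960 N = 17.96 kN.
σ_{nickel alloy} = P/A₁ = 17960/250 = 71.86 MPa, compressive.

σ ≈ 71.9 MPa (compressive)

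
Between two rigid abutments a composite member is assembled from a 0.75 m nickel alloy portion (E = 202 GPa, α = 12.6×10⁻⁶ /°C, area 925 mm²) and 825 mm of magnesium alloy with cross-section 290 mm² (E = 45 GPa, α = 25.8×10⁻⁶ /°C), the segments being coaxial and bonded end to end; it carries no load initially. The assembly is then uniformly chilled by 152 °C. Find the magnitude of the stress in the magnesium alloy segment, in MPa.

σ ≈ 240 MPa (tensile)

Free thermal contraction of the whole bar: Σ αᵢΔT Lᵢ = 12.6×10⁻⁶×152×750 + 25.8×10⁻⁶×152×825 = 4.672 mm.
Since the ends are fixed, an axial force P builds up, equal in every segment, with P · Σ Lᵢ/(AᵢEᵢ) = δ_free.
The series flexibility is Σ Lᵢ/(AᵢEᵢ) = 750/(925×202×10³) + 825/(290×45×10³) = 6.723×10⁻⁵ mm/N.
Hence P = δ_free / Σ(L/AE) = 4.672/6.723×10⁻⁵ = 69.49 kN (tensile).
σ_{magnesium alloy} = P / A = 69490 / 290 = 239.6 MPa.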